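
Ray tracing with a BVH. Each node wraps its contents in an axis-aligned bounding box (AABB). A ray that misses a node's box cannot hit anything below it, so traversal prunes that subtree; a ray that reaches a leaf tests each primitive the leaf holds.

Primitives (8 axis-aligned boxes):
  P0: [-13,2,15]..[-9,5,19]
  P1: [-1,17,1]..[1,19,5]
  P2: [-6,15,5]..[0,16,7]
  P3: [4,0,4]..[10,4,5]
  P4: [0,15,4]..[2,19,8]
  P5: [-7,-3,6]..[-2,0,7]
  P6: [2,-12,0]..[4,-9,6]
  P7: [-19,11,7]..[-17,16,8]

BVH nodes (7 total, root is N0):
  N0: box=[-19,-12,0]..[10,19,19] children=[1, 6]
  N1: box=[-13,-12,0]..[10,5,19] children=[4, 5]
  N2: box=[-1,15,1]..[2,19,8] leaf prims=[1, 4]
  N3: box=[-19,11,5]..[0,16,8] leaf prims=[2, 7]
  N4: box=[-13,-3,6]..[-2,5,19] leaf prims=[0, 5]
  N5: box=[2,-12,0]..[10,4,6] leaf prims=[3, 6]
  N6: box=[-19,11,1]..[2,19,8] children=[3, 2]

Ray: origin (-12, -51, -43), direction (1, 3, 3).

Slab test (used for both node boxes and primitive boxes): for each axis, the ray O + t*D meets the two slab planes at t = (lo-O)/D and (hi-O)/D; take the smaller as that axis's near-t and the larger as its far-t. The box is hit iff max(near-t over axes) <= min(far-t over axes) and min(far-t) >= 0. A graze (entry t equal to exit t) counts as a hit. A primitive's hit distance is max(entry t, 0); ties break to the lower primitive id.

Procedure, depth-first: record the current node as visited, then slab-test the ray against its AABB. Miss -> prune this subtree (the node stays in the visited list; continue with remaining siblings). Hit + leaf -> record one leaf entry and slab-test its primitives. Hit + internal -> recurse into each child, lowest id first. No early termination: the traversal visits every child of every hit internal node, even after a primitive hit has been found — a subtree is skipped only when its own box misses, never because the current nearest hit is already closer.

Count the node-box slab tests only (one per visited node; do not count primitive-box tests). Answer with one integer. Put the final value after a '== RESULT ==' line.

Traverse from the root:
N0 x:[-7,22] y:[13,70/3] z:[43/3,62/3] -> hit [43/3,62/3], descend [1, 6]
  N1 x:[-1,22] y:[13,56/3] z:[43/3,62/3] -> hit [43/3,56/3], descend [4, 5]
    N4 x:[-1,10] y:[16,56/3] z:[49/3,62/3] -> miss, prune
    N5 x:[14,22] y:[13,55/3] z:[43/3,49/3] -> hit [43/3,49/3] leaf, test {P3(miss), P6(miss)}
  N6 x:[-7,14] y:[62/3,70/3] z:[44/3,17] -> miss, prune

order=[0, 1, 4, 5, 6]  |boxes|=5  |leaves|=1  hit=miss

== RESULT ==
5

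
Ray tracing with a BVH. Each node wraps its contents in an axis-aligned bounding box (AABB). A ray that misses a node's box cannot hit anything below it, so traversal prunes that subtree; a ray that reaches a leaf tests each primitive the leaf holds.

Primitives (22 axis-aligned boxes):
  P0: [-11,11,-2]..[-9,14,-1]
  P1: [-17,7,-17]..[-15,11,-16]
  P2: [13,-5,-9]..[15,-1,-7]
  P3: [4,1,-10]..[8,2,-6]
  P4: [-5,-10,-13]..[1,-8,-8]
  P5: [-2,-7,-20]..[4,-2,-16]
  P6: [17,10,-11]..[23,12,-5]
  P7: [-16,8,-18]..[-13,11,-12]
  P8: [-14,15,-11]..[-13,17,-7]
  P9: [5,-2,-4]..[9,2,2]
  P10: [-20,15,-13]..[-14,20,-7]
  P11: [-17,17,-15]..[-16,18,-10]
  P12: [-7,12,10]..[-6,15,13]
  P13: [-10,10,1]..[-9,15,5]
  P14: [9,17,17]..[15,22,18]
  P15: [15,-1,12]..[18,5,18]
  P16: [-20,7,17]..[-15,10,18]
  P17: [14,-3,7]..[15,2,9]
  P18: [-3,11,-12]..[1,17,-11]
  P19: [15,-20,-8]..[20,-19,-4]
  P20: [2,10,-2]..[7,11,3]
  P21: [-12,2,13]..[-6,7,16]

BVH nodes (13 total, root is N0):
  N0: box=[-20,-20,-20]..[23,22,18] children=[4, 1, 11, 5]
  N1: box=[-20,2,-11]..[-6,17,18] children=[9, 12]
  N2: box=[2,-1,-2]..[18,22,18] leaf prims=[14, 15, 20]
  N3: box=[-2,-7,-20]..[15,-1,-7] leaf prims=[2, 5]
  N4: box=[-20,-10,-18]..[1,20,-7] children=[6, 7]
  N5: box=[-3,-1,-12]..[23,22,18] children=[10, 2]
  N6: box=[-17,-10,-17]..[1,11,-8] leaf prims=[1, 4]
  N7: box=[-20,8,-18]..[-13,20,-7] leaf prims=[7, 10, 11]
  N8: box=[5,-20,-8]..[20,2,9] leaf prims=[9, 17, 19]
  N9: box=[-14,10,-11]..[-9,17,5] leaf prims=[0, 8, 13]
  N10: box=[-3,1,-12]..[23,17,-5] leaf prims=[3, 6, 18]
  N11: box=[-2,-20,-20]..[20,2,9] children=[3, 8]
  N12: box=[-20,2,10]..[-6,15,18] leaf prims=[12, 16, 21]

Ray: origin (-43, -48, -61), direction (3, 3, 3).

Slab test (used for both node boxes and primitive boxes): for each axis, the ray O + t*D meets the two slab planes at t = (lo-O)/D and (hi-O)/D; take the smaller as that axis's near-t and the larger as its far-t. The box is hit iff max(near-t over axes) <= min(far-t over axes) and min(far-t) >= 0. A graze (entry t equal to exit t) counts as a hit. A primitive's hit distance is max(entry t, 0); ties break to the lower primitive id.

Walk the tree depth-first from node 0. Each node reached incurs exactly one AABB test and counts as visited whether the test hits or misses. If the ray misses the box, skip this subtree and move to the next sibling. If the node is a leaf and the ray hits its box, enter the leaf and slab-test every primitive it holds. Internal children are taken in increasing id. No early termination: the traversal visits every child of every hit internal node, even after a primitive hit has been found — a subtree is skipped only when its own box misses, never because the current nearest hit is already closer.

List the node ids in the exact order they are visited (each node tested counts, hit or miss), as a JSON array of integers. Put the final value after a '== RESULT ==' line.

Walk:
N0 x:[23/3,22] y:[28/3,70/3] z:[41/3,79/3] -> hit [41/3,22], descend [1, 4, 5, 11]
  N1 x:[23/3,37/3] y:[50/3,65/3] z:[50/3,79/3] -> miss, prune
  N4 x:[23/3,44/3] y:[38/3,68/3] z:[43/3,18] -> hit [43/3,44/3], descend [6, 7]
    N6 x:[26/3,44/3] y:[38/3,59/3] z:[44/3,53/3] -> hit [44/3,44/3] leaf, test {P1(miss), P4(miss)}
    N7 x:[23/3,10] y:[56/3,68/3] z:[43/3,18] -> miss, prune
  N5 x:[40/3,22] y:[47/3,70/3] z:[49/3,79/3] -> hit [49/3,22], descend [2, 10]
    N2 x:[15,61/3] y:[47/3,70/3] z:[59/3,79/3] -> hit [59/3,61/3] leaf, test {P14(miss), P15(miss), P20(miss)}
    N10 x:[40/3,22] y:[49/3,65/3] z:[49/3,56/3] -> hit [49/3,56/3] leaf, test {P3(miss), P6(miss), P18(miss)}
  N11 x:[41/3,21] y:[28/3,50/3] z:[41/3,70/3] -> hit [41/3,50/3], descend [3, 8]
    N3 x:[41/3,58/3] y:[41/3,47/3] z:[41/3,18] -> hit [41/3,47/3] leaf, test {P2(miss), P5@t=41/3}
    N8 x:[16,21] y:[28/3,50/3] z:[53/3,70/3] -> miss, prune

Summary -> nodes [0, 1, 4, 6, 7, 5, 2, 10, 11, 3, 8]; box-tests=11; leaf-entries=4; first=P5

== RESULT ==
[0, 1, 4, 6, 7, 5, 2, 10, 11, 3, 8]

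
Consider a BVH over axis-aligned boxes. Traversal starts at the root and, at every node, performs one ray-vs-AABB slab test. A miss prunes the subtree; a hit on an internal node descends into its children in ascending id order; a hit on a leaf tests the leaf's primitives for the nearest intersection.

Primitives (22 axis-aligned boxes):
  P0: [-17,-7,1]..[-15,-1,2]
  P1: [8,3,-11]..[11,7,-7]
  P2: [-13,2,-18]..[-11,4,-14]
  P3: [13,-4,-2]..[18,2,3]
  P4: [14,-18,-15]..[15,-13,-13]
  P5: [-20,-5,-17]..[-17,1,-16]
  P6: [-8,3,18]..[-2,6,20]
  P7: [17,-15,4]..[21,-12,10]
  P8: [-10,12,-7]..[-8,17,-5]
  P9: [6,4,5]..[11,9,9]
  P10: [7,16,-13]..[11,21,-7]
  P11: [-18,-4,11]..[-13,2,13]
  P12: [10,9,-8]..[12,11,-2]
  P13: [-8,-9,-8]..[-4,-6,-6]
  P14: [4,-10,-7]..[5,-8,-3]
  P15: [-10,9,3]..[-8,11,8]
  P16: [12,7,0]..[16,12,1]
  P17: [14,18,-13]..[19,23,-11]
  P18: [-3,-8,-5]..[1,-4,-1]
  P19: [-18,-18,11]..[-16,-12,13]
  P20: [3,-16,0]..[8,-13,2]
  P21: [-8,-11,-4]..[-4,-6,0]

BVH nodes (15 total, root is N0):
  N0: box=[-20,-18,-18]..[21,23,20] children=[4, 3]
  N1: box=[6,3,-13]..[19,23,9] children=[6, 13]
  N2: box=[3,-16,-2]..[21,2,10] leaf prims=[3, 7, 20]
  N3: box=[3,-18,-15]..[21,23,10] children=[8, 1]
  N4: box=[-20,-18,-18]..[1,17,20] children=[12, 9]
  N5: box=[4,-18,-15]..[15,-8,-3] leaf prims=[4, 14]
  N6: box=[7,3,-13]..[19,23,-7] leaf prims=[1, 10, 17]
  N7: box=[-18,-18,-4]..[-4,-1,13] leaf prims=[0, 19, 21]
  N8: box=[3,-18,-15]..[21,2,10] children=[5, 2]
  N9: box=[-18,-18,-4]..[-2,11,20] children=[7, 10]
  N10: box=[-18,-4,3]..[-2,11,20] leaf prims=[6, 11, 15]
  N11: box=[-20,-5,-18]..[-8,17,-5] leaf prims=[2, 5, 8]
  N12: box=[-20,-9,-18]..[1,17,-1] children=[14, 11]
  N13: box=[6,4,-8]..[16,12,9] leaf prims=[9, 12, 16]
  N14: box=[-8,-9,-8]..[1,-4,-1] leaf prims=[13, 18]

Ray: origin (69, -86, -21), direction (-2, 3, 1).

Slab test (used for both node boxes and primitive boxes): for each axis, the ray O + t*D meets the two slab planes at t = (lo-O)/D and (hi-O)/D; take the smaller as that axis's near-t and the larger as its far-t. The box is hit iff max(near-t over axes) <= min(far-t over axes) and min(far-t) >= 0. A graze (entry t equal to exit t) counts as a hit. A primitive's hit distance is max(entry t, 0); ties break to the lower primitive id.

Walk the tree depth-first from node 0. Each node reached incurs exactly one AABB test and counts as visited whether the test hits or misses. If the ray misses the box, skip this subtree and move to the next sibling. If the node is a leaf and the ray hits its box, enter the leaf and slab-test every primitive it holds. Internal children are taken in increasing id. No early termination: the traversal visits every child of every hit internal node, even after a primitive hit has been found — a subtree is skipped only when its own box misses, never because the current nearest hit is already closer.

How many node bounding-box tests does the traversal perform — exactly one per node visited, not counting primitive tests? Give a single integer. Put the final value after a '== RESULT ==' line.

Trace the traversal:
N0 x:[24,89/2] y:[68/3,109/3] z:[3,41] -> hit [24,109/3], descend [3, 4]
  N3 x:[24,33] y:[68/3,109/3] z:[6,31] -> hit [24,31], descend [1, 8]
    N1 x:[25,63/2] y:[89/3,109/3] z:[8,30] -> hit [89/3,30], descend [6, 13]
      N6 x:[25,31] y:[89/3,109/3] z:[8,14] -> miss, prune
      N13 x:[53/2,63/2] y:[30,98/3] z:[13,30] -> hit [30,30] leaf, test {P9@t=30, P12(miss), P16(miss)}
    N8 x:[24,33] y:[68/3,88/3] z:[6,31] -> hit [24,88/3], descend [2, 5]
      N2 x:[24,33] y:[70/3,88/3] z:[19,31] -> hit [24,88/3] leaf, test {P3(miss), P7(miss), P20(miss)}
      N5 x:[27,65/2] y:[68/3,26] z:[6,18] -> miss, prune
  N4 x:[34,89/2] y:[68/3,103/3] z:[3,41] -> hit [34,103/3], descend [9, 12]
    N9 x:[71/2,87/2] y:[68/3,97/3] z:[17,41] -> miss, prune
    N12 x:[34,89/2] y:[77/3,103/3] z:[3,20] -> miss, prune

Summary -> nodes [0, 3, 1, 6, 13, 8, 2, 5, 4, 9, 12]; box-tests=11; leaf-entries=2; first=P9

== RESULT ==
11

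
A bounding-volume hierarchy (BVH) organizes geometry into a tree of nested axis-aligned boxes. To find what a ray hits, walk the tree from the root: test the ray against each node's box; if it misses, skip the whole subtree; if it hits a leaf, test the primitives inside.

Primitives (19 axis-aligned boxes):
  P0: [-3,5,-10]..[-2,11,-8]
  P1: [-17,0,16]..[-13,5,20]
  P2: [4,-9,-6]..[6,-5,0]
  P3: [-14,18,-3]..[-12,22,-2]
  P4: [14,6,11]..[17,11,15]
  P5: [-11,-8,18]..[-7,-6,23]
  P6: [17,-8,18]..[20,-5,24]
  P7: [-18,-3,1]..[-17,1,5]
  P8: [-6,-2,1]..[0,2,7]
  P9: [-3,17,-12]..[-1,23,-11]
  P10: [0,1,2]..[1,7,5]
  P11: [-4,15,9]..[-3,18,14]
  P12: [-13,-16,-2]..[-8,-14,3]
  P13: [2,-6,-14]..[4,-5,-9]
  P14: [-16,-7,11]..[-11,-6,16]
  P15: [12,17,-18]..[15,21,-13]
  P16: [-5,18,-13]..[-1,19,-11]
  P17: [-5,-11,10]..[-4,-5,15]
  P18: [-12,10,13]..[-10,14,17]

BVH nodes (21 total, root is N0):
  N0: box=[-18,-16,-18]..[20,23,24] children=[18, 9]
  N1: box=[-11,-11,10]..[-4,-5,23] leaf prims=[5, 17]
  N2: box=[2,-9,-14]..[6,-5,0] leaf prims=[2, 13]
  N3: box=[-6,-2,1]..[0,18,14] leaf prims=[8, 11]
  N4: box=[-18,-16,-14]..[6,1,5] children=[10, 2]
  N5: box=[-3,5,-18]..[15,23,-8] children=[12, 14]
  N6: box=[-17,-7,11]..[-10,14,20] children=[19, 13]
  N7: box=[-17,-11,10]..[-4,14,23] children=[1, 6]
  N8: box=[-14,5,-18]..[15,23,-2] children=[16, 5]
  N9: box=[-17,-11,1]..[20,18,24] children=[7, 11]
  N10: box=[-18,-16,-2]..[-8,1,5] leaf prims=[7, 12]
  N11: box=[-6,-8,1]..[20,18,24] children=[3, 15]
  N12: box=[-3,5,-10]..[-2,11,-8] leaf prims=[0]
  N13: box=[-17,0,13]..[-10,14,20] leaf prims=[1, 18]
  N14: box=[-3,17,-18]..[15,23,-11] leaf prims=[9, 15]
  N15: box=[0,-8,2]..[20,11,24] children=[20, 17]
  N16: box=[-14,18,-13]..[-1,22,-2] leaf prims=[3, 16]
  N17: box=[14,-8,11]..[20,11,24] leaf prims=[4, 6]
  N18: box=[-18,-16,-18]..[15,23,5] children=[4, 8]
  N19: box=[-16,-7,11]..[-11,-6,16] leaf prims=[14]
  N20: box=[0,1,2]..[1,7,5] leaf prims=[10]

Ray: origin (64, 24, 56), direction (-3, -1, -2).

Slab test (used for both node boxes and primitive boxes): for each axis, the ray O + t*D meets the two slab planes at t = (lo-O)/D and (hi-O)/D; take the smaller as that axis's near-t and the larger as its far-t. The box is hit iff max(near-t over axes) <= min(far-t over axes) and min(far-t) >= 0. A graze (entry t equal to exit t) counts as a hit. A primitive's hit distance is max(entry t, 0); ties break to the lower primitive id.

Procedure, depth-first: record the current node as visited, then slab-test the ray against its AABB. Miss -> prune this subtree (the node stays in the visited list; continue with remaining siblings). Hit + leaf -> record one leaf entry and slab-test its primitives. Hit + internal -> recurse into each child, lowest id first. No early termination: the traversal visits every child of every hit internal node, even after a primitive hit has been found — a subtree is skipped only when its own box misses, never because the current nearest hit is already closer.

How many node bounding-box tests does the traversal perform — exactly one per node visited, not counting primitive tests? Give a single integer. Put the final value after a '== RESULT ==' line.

Trace the traversal:
N0 x:[44/3,82/3] y:[1,40] z:[16,37] -> hit [16,82/3], descend [9, 18]
  N9 x:[44/3,27] y:[6,35] z:[16,55/2] -> hit [16,27], descend [7, 11]
    N7 x:[68/3,27] y:[10,35] z:[33/2,23] -> hit [68/3,23], descend [1, 6]
      N1 x:[68/3,25] y:[29,35] z:[33/2,23] -> miss, prune
      N6 x:[74/3,27] y:[10,31] z:[18,45/2] -> miss, prune
    N11 x:[44/3,70/3] y:[6,32] z:[16,55/2] -> hit [16,70/3], descend [3, 15]
      N3 x:[64/3,70/3] y:[6,26] z:[21,55/2] -> hit [64/3,70/3] leaf, test {P8(miss), P11(miss)}
      N15 x:[44/3,64/3] y:[13,32] z:[16,27] -> hit [16,64/3], descend [17, 20]
        N17 x:[44/3,50/3] y:[13,32] z:[16,45/2] -> hit [16,50/3] leaf, test {P4(miss), P6(miss)}
        N20 x:[21,64/3] y:[17,23] z:[51/2,27] -> miss, prune
  N18 x:[49/3,82/3] y:[1,40] z:[51/2,37] -> hit [51/2,82/3], descend [4, 8]
    N4 x:[58/3,82/3] y:[23,40] z:[51/2,35] -> hit [51/2,82/3], descend [2, 10]
      N2 x:[58/3,62/3] y:[29,33] z:[28,35] -> miss, prune
      N10 x:[24,82/3] y:[23,40] z:[51/2,29] -> hit [51/2,82/3] leaf, test {P7@t=27, P12(miss)}
    N8 x:[49/3,26] y:[1,19] z:[29,37] -> miss, prune

15 AABB tests over nodes [0, 9, 7, 1, 6, 11, 3, 15, 17, 20, 18, 4, 2, 10, 8]; 3 leaves entered; closest P7.

== RESULT ==
15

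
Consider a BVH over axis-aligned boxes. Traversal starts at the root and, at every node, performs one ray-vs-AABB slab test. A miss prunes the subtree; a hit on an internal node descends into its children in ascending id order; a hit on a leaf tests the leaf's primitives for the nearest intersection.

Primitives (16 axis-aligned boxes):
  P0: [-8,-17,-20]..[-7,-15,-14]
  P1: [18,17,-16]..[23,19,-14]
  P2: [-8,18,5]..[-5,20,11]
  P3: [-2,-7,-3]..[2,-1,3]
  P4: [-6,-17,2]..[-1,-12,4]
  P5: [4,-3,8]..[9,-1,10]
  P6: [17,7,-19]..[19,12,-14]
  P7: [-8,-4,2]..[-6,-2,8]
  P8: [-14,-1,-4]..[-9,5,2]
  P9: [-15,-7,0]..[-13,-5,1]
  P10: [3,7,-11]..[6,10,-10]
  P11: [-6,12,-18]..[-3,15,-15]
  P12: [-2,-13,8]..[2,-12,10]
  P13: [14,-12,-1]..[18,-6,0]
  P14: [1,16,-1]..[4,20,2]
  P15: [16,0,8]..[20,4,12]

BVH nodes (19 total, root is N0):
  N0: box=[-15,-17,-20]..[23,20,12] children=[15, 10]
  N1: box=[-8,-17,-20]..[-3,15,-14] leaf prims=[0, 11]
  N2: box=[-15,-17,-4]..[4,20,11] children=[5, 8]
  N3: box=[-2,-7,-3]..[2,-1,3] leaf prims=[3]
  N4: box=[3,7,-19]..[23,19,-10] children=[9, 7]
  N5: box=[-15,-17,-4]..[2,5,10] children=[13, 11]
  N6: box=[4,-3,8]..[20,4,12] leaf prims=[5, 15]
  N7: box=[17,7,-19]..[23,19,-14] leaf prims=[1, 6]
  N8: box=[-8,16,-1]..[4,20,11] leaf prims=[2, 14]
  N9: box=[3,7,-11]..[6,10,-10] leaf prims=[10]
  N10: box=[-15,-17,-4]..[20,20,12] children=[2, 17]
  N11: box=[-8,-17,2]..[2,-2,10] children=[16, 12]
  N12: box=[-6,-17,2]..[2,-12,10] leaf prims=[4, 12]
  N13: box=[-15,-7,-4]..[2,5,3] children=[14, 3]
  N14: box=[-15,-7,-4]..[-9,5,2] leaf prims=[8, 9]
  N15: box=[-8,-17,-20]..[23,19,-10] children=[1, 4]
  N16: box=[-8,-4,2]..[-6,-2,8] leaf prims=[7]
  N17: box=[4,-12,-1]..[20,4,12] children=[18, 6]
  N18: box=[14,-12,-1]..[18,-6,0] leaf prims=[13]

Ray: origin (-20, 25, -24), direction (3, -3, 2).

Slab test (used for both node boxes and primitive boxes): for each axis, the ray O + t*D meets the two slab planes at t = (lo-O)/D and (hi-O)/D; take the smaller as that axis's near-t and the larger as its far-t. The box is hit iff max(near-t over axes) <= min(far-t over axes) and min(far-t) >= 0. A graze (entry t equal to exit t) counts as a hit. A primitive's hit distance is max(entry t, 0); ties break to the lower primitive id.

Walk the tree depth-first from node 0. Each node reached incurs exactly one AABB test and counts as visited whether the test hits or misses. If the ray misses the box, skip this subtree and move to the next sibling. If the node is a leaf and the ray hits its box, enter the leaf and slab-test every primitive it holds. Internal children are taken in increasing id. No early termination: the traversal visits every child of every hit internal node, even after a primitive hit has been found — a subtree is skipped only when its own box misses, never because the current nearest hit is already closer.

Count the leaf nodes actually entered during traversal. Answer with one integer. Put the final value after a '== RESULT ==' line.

Walk:
N0 x:[5/3,43/3] y:[5/3,14] z:[2,18] -> hit [2,14], descend [10, 15]
  N10 x:[5/3,40/3] y:[5/3,14] z:[10,18] -> hit [10,40/3], descend [2, 17]
    N2 x:[5/3,8] y:[5/3,14] z:[10,35/2] -> miss, prune
    N17 x:[8,40/3] y:[7,37/3] z:[23/2,18] -> hit [23/2,37/3], descend [6, 18]
      N6 x:[8,40/3] y:[7,28/3] z:[16,18] -> miss, prune
      N18 x:[34/3,38/3] y:[31/3,37/3] z:[23/2,12] -> hit [23/2,12] leaf, test {P13@t=23/2}
  N15 x:[4,43/3] y:[2,14] z:[2,7] -> hit [4,7], descend [1, 4]
    N1 x:[4,17/3] y:[10/3,14] z:[2,5] -> hit [4,5] leaf, test {P0(miss), P11(miss)}
    N4 x:[23/3,43/3] y:[2,6] z:[5/2,7] -> miss, prune

Visited [0, 10, 2, 17, 6, 18, 15, 1, 4]. Tests: 9 box, 2 leaf. Nearest: P13.

== RESULT ==
2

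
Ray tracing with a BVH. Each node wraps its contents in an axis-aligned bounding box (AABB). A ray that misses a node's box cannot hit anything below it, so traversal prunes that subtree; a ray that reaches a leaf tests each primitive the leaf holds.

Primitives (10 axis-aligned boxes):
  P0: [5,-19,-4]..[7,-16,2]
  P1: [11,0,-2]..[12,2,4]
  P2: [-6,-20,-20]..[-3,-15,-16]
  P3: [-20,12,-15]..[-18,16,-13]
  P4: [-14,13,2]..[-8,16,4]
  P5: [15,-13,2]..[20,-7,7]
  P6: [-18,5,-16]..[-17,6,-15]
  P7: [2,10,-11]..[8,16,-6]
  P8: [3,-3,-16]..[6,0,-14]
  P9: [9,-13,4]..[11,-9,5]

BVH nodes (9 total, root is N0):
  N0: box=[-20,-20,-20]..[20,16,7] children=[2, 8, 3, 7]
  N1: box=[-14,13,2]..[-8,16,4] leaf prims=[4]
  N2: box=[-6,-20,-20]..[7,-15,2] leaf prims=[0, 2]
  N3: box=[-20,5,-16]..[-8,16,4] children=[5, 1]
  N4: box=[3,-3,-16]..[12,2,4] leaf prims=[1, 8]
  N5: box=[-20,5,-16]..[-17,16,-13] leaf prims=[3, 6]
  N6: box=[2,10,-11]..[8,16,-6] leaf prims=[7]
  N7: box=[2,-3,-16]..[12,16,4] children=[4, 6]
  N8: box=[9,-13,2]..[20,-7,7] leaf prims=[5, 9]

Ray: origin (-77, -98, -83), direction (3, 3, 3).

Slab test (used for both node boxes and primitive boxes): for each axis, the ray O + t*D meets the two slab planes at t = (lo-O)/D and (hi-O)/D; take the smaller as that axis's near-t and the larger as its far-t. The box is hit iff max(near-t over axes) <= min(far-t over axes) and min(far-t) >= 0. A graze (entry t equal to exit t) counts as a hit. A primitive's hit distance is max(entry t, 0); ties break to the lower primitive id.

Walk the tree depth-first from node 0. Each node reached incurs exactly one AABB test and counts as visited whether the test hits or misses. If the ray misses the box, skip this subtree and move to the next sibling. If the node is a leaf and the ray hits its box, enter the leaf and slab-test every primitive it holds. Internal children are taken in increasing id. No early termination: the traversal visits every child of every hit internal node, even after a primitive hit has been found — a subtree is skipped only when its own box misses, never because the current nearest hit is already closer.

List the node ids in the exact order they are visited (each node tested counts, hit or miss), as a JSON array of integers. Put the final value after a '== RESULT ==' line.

Trace the traversal:
N0 x:[19,97/3] y:[26,38] z:[21,30] -> hit [26,30], descend [2, 3, 7, 8]
  N2 x:[71/3,28] y:[26,83/3] z:[21,85/3] -> hit [26,83/3] leaf, test {P0@t=82/3, P2(miss)}
  N3 x:[19,23] y:[103/3,38] z:[67/3,29] -> miss, prune
  N7 x:[79/3,89/3] y:[95/3,38] z:[67/3,29] -> miss, prune
  N8 x:[86/3,97/3] y:[85/3,91/3] z:[85/3,30] -> hit [86/3,30] leaf, test {P5(miss), P9@t=29}

order=[0, 2, 3, 7, 8]  |boxes|=5  |leaves|=2  hit=P0

== RESULT ==
[0, 2, 3, 7, 8]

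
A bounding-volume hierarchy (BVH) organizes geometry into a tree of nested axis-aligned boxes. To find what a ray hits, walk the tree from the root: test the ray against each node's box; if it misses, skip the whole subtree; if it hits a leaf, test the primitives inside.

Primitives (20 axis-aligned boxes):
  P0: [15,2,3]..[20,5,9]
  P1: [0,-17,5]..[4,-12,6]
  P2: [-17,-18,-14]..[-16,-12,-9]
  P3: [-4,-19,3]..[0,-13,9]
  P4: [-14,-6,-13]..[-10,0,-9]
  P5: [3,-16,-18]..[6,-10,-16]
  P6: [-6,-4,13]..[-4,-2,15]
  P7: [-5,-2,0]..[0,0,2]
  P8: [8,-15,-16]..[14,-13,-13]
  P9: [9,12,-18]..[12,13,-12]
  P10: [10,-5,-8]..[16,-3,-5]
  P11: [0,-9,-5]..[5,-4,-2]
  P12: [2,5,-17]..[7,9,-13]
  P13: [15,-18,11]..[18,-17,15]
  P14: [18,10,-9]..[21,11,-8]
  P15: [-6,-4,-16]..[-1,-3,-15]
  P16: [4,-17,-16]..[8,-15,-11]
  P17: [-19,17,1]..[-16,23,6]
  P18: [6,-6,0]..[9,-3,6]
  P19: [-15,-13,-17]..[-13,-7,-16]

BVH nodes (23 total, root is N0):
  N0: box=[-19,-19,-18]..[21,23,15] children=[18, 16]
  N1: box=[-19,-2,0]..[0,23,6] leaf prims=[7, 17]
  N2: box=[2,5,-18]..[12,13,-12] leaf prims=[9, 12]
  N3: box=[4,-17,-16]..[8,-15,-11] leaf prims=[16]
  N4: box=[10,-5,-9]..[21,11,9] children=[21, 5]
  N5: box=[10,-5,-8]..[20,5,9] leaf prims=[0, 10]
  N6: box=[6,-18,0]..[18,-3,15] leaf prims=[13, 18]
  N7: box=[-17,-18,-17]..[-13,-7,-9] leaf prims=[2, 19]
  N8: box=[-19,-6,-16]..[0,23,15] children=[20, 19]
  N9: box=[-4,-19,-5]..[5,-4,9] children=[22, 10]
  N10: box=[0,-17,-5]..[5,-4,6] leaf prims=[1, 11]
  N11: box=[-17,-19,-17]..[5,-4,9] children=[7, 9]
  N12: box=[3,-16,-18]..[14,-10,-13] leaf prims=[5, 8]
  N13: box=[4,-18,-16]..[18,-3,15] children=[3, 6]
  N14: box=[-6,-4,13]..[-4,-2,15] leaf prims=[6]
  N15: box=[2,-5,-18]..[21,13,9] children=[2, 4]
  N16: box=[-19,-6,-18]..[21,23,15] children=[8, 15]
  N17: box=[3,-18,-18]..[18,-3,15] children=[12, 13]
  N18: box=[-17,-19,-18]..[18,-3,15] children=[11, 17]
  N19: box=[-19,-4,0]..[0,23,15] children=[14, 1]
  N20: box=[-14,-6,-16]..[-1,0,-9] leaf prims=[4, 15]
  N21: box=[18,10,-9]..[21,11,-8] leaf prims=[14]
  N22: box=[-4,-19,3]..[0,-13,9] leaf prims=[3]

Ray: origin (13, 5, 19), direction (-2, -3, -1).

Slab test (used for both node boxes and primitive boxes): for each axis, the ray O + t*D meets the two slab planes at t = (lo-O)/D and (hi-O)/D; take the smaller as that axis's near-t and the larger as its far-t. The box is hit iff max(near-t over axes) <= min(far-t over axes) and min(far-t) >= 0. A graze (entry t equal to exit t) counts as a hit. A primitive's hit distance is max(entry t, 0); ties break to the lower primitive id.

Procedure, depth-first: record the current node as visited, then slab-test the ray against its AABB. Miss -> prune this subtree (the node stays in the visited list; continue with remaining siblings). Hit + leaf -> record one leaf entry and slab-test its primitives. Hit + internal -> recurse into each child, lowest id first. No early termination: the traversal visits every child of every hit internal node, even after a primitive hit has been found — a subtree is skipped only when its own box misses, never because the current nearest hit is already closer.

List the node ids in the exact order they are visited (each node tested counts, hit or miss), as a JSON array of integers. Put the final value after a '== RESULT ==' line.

Trace the traversal:
N0 x:[-4,16] y:[-6,8] z:[4,37] -> hit [4,8], descend [16, 18]
  N16 x:[-4,16] y:[-6,11/3] z:[4,37] -> miss, prune
  N18 x:[-5/2,15] y:[8/3,8] z:[4,37] -> hit [4,8], descend [11, 17]
    N11 x:[4,15] y:[3,8] z:[10,36] -> miss, prune
    N17 x:[-5/2,5] y:[8/3,23/3] z:[4,37] -> hit [4,5], descend [12, 13]
      N12 x:[-1/2,5] y:[5,7] z:[32,37] -> miss, prune
      N13 x:[-5/2,9/2] y:[8/3,23/3] z:[4,35] -> hit [4,9/2], descend [3, 6]
        N3 x:[5/2,9/2] y:[20/3,22/3] z:[30,35] -> miss, prune
        N6 x:[-5/2,7/2] y:[8/3,23/3] z:[4,19] -> miss, prune

9 AABB tests over nodes [0, 16, 18, 11, 17, 12, 13, 3, 6]; 0 leaves entered; closest miss.

== RESULT ==
[0, 16, 18, 11, 17, 12, 13, 3, 6]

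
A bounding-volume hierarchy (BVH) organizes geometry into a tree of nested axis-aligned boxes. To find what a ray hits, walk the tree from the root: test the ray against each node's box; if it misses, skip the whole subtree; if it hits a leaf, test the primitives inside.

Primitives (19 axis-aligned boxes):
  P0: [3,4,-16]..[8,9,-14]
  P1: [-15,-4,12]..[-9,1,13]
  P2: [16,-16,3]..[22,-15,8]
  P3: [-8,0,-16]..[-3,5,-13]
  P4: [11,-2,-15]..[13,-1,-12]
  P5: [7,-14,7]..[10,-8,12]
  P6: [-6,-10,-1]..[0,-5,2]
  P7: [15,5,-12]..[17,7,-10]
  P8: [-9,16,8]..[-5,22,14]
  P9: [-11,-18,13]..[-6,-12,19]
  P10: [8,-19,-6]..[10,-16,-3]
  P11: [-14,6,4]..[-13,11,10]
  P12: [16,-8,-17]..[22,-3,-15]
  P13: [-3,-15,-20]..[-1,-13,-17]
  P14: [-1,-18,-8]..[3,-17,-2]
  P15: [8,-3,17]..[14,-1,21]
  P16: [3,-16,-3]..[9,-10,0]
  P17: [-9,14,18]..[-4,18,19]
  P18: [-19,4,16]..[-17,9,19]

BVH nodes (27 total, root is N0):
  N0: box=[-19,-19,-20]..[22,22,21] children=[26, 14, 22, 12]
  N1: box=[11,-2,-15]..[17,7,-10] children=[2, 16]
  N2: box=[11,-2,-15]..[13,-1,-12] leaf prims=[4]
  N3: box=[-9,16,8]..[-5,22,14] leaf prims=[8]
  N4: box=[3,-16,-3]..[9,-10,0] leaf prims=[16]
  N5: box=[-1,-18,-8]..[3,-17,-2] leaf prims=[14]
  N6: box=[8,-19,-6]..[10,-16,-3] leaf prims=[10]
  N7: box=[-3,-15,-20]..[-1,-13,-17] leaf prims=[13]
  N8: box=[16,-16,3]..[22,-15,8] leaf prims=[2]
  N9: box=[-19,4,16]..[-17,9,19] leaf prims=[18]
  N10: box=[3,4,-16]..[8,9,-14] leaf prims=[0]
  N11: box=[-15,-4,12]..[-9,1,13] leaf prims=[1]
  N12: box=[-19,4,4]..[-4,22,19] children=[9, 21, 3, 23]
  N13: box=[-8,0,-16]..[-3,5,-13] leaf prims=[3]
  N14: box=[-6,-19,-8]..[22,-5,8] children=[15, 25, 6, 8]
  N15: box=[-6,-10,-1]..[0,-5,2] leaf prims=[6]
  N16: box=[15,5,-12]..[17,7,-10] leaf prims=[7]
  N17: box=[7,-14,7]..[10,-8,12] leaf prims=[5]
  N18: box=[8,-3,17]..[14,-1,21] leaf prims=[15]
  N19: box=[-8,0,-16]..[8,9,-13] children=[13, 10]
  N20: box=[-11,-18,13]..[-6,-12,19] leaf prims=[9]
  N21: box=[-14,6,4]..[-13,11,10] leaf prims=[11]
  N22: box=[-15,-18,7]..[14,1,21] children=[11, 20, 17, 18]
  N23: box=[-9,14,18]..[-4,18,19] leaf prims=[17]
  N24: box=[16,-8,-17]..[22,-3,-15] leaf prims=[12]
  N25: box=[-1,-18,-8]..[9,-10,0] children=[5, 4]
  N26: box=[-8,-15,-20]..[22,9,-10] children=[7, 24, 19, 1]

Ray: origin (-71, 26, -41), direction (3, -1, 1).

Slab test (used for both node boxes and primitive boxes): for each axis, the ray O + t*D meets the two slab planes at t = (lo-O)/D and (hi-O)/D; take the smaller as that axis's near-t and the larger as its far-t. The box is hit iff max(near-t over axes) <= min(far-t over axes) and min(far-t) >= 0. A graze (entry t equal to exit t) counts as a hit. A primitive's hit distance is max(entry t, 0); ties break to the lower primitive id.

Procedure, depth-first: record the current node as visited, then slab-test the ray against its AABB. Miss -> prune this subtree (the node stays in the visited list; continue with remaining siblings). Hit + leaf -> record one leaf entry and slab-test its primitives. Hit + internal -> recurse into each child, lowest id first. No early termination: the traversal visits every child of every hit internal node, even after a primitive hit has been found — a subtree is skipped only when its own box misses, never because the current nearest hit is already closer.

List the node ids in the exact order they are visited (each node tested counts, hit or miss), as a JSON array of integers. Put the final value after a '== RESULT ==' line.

Trace the traversal:
N0 x:[52/3,31] y:[4,45] z:[21,62] -> hit [21,31], descend [12, 14, 22, 26]
  N12 x:[52/3,67/3] y:[4,22] z:[45,60] -> miss, prune
  N14 x:[65/3,31] y:[31,45] z:[33,49] -> miss, prune
  N22 x:[56/3,85/3] y:[25,44] z:[48,62] -> miss, prune
  N26 x:[21,31] y:[17,41] z:[21,31] -> hit [21,31], descend [1, 7, 19, 24]
    N1 x:[82/3,88/3] y:[19,28] z:[26,31] -> hit [82/3,28], descend [2, 16]
      N2 x:[82/3,28] y:[27,28] z:[26,29] -> hit [82/3,28] leaf, test {P4@t=82/3}
      N16 x:[86/3,88/3] y:[19,21] z:[29,31] -> miss, prune
    N7 x:[68/3,70/3] y:[39,41] z:[21,24] -> miss, prune
    N19 x:[21,79/3] y:[17,26] z:[25,28] -> hit [25,26], descend [10, 13]
      N10 x:[74/3,79/3] y:[17,22] z:[25,27] -> miss, prune
      N13 x:[21,68/3] y:[21,26] z:[25,28] -> miss, prune
    N24 x:[29,31] y:[29,34] z:[24,26] -> miss, prune

Visited [0, 12, 14, 22, 26, 1, 2, 16, 7, 19, 10, 13, 24]. Tests: 13 box, 1 leaf. Nearest: P4.

== RESULT ==
[0, 12, 14, 22, 26, 1, 2, 16, 7, 19, 10, 13, 24]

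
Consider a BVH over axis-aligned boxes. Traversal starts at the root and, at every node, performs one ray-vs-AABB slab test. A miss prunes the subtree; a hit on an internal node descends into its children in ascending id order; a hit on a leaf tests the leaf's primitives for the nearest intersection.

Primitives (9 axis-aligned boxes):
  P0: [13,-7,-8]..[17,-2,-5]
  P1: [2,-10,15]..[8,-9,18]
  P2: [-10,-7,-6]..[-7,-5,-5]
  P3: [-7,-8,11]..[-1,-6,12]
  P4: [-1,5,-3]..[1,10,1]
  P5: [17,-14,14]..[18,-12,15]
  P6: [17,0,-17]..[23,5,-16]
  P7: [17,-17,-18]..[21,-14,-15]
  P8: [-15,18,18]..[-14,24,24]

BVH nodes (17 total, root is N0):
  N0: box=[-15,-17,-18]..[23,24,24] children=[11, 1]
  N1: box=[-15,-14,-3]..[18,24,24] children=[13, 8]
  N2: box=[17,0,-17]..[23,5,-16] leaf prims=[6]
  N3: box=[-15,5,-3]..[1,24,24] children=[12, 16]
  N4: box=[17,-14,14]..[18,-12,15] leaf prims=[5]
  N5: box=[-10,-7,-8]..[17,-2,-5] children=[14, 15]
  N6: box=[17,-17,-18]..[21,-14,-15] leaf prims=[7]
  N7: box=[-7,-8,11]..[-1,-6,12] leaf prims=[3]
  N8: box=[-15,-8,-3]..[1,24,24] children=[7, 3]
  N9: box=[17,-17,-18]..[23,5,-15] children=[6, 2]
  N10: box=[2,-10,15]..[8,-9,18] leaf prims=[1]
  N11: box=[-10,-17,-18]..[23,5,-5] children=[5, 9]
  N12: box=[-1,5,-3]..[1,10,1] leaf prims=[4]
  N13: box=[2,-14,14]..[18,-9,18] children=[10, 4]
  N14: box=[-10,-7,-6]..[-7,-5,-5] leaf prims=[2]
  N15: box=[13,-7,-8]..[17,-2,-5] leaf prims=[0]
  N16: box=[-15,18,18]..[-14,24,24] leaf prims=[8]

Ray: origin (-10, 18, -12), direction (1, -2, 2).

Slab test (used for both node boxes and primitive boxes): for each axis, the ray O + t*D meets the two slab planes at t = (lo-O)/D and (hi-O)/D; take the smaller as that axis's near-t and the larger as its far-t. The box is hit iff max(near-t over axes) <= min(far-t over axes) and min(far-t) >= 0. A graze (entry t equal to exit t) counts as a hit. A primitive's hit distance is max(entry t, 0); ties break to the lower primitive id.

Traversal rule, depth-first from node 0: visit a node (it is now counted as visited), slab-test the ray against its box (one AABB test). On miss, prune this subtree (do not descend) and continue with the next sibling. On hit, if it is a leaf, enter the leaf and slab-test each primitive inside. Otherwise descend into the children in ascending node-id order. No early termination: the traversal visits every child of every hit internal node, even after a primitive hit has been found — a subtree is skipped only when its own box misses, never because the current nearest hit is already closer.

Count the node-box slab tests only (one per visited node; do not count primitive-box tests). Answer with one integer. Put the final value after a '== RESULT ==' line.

Trace the traversal:
N0 x:[-5,33] y:[-3,35/2] z:[-3,18] -> hit [-3,35/2], descend [1, 11]
  N1 x:[-5,28] y:[-3,16] z:[9/2,18] -> hit [9/2,16], descend [8, 13]
    N8 x:[-5,11] y:[-3,13] z:[9/2,18] -> hit [9/2,11], descend [3, 7]
      N3 x:[-5,11] y:[-3,13/2] z:[9/2,18] -> hit [9/2,13/2], descend [12, 16]
        N12 x:[9,11] y:[4,13/2] z:[9/2,13/2] -> miss, prune
        N16 x:[-5,-4] y:[-3,0] z:[15,18] -> miss, prune
      N7 x:[3,9] y:[12,13] z:[23/2,12] -> miss, prune
    N13 x:[12,28] y:[27/2,16] z:[13,15] -> hit [27/2,15], descend [4, 10]
      N4 x:[27,28] y:[15,16] z:[13,27/2] -> miss, prune
      N10 x:[12,18] y:[27/2,14] z:[27/2,15] -> hit [27/2,14] leaf, test {P1@t=27/2}
  N11 x:[0,33] y:[13/2,35/2] z:[-3,7/2] -> miss, prune

Summary -> nodes [0, 1, 8, 3, 12, 16, 7, 13, 4, 10, 11]; box-tests=11; leaf-entries=1; first=P1

== RESULT ==
11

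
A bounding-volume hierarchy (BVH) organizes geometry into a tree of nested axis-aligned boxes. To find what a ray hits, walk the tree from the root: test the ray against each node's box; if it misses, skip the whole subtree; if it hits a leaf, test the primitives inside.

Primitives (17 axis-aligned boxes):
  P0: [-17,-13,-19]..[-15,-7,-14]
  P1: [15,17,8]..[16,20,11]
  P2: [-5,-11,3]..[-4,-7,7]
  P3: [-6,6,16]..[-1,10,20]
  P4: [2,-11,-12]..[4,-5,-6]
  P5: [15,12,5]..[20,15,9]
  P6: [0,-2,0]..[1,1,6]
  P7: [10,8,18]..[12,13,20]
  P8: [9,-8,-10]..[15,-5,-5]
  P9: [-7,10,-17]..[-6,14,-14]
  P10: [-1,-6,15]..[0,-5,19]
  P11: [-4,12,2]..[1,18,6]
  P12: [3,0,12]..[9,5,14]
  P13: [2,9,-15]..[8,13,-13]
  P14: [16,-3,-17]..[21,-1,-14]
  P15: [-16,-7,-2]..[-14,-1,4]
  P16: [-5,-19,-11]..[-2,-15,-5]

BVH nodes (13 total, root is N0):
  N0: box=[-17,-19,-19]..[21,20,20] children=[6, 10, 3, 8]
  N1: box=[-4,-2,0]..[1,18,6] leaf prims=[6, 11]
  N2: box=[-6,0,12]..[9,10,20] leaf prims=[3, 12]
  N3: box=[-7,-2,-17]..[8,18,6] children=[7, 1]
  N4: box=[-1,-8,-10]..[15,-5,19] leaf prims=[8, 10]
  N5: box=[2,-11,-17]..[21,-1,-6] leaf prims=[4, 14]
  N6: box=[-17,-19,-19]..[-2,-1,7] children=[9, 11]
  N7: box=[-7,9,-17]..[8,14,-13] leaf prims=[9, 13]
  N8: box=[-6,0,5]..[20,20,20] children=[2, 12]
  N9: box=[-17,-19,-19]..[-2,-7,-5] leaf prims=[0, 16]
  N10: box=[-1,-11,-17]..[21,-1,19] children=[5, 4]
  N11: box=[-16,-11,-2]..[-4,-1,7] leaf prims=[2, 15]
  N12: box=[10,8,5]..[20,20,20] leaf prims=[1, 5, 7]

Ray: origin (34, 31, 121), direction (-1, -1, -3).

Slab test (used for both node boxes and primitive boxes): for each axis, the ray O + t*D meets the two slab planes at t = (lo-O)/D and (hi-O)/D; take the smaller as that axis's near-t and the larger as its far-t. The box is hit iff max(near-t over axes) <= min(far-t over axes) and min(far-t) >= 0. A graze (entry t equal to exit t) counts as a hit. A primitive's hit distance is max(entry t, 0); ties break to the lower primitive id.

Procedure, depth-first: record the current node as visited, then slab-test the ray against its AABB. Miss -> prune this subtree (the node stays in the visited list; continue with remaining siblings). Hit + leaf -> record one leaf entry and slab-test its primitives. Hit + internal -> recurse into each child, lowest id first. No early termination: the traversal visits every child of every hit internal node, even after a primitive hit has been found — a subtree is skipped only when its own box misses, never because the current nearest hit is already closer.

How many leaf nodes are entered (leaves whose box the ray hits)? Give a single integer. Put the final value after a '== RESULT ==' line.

Traverse from the root:
N0 x:[13,51] y:[11,50] z:[101/3,140/3] -> hit [101/3,140/3], descend [3, 6, 8, 10]
  N3 x:[26,41] y:[13,33] z:[115/3,46] -> miss, prune
  N6 x:[36,51] y:[32,50] z:[38,140/3] -> hit [38,140/3], descend [9, 11]
    N9 x:[36,51] y:[38,50] z:[42,140/3] -> hit [42,140/3] leaf, test {P0(miss), P16(miss)}
    N11 x:[38,50] y:[32,42] z:[38,41] -> hit [38,41] leaf, test {P2@t=38, P15(miss)}
  N8 x:[14,40] y:[11,31] z:[101/3,116/3] -> miss, prune
  N10 x:[13,35] y:[32,42] z:[34,46] -> hit [34,35], descend [4, 5]
    N4 x:[19,35] y:[36,39] z:[34,131/3] -> miss, prune
    N5 x:[13,32] y:[32,42] z:[127/3,46] -> miss, prune

order=[0, 3, 6, 9, 11, 8, 10, 4, 5]  |boxes|=9  |leaves|=2  hit=P2

== RESULT ==
2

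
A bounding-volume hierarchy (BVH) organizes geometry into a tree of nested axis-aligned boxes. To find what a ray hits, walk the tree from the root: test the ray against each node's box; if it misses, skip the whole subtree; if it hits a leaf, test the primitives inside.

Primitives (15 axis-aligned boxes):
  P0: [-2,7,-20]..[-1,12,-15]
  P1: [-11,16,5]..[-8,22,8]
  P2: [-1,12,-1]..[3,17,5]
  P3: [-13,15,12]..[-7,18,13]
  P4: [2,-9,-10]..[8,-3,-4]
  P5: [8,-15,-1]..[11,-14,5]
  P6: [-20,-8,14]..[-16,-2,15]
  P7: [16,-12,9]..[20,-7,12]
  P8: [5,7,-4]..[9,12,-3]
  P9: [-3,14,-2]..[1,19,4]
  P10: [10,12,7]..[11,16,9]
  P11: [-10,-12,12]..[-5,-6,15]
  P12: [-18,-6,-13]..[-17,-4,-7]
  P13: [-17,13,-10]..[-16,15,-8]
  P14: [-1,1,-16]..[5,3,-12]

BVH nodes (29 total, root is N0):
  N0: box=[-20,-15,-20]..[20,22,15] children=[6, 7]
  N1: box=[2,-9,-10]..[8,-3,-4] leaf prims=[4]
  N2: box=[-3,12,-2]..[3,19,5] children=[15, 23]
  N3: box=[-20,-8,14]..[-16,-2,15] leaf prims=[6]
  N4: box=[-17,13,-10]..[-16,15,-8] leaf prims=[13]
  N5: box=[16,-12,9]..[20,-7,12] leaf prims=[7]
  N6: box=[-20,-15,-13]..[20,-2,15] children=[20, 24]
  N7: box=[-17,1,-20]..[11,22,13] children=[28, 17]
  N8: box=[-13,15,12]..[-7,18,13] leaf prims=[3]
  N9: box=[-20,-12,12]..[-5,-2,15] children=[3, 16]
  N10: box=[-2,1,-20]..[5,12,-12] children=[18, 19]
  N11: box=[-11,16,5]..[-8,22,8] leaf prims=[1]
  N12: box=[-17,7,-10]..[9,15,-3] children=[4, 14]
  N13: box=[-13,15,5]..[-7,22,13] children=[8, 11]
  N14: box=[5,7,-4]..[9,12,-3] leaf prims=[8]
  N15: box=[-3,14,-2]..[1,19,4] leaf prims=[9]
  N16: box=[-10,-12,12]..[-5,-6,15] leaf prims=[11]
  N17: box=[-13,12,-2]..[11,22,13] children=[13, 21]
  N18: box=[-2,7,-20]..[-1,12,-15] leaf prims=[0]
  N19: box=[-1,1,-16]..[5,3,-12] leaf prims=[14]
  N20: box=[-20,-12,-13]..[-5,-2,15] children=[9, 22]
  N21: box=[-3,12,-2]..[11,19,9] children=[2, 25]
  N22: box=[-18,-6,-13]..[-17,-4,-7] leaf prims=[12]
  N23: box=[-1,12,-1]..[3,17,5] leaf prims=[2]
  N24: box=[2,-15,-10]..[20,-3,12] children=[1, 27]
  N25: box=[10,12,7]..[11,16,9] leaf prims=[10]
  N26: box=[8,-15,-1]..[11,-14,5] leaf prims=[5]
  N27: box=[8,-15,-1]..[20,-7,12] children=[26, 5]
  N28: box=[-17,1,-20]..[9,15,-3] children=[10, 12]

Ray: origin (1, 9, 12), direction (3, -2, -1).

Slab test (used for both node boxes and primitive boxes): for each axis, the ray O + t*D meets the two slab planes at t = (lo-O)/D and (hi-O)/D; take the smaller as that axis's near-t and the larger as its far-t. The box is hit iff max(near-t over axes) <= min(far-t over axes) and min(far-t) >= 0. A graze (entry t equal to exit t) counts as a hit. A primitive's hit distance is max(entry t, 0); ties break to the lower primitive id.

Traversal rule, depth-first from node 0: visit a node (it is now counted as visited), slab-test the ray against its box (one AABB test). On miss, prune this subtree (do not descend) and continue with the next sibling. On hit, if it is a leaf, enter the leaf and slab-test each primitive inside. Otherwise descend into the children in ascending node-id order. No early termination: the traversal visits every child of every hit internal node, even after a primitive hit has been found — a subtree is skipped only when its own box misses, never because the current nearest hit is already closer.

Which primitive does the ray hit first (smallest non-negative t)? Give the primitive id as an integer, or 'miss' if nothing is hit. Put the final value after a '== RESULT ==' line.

Walk:
N0 x:[-7,19/3] y:[-13/2,12] z:[-3,32] -> hit [-3,19/3], descend [6, 7]
  N6 x:[-7,19/3] y:[11/2,12] z:[-3,25] -> hit [11/2,19/3], descend [20, 24]
    N20 x:[-7,-2] y:[11/2,21/2] z:[-3,25] -> miss, prune
    N24 x:[1/3,19/3] y:[6,12] z:[0,22] -> hit [6,19/3], descend [1, 27]
      N1 x:[1/3,7/3] y:[6,9] z:[16,22] -> miss, prune
      N27 x:[7/3,19/3] y:[8,12] z:[0,13] -> miss, prune
  N7 x:[-6,10/3] y:[-13/2,4] z:[-1,32] -> hit [-1,10/3], descend [17, 28]
    N17 x:[-14/3,10/3] y:[-13/2,-3/2] z:[-1,14] -> miss, prune
    N28 x:[-6,8/3] y:[-3,4] z:[15,32] -> miss, prune

order=[0, 6, 20, 24, 1, 27, 7, 17, 28]  |boxes|=9  |leaves|=0  hit=miss

== RESULT ==
miss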